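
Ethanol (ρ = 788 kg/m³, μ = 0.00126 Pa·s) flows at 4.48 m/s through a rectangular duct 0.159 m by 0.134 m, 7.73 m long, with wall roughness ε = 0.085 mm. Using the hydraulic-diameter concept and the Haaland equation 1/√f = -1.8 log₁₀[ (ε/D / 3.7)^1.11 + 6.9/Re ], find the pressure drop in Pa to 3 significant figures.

Hydraulic diameter D_h = 4A/P = 4·(0.159·0.134)/(2·(0.159+0.134)) = 0.08522/0.586 = 0.1454 m.
Re = ρVD_h/μ = 788·4.48·0.1454/0.00126 = 4.075e+05.
ε/D_h = 8.5e-05/0.1454 = 0.000584; Haaland gives 1/√f = -1.8 log₁₀[6.03e-05+1.69e-05] = 7.402, so f = 0.01825.
ΔP = f(L/D_h)(ρV²/2) = 0.01825·7.73/0.1454·7908 = 7672 Pa.

ΔP ≈ 7670 Pa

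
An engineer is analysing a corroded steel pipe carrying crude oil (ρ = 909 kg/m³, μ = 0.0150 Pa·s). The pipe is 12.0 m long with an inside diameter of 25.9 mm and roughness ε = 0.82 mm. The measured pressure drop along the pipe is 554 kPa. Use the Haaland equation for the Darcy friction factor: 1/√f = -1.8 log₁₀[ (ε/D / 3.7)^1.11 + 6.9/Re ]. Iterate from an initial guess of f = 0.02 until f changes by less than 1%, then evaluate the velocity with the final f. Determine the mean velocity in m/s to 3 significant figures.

V ≈ 6.54 m/s

Rearranging Darcy-Weisbach: V = √(2·ΔP·D/(f·L·ρ)). With ε/D = 0.00082/0.0259 = 0.0317, iterate starting from f = 0.02:
  f = 0.02 → V = √(2·5.54e+05·0.0259/(0.02·12·909)) = 11.47 m/s; Re = ρVD/μ = 1.8e+04; f → 0.06024
  f = 0.06024 → V = 6.608 m/s; Re = 1.037e+04; f → 0.06143
  f = 0.06143 → V = 6.544 m/s; Re = 1.027e+04; f → 0.06145
Converged (Δf/f < 1%). With the final f = 0.06145: V = √(2·5.54e+05·0.0259/(0.06145·12·909)) = 6.543 m/s.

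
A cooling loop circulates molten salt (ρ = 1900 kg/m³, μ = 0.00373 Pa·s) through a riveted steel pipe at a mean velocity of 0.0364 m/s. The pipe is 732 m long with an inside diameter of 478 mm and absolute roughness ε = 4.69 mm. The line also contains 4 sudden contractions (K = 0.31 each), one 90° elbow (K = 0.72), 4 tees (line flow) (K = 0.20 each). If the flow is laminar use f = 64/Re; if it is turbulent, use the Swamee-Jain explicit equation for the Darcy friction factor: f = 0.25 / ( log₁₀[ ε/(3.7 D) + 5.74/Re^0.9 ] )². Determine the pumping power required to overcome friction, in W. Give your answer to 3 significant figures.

P ≈ 0.583 W

Reynolds number Re = ρVD/μ = 1900 · 0.0364 · 0.478 / 0.00373 = 8863.
Re > 4000 → turbulent. Relative roughness ε/D = 0.00469/0.478 = 0.00981. Swamee-Jain: f = 0.25/(log₁₀[0.00981/3.7 + 5.74/8863^0.9])² = 0.25/(log₁₀[0.00265 + 0.00161])² = 0.25/(-2.371)² = 0.04448.
Total minor-loss coefficient ΣK = 4·0.31 + 1·0.72 + 4·0.2 = 2.76.
ΔP = [f·L/D + ΣK]·(ρV²/2) = [0.04448·732/0.478 + 2.76]·(1900·0.0364²/2) = [68.12 + 2.76]·1.259 = 89.22 Pa.
Q = V·A = 0.0364·0.1795 = 0.006532 m³/s.
Pumping power P = QΔP = 0.006532·89.22 = 0.5828 W = 0.583 W.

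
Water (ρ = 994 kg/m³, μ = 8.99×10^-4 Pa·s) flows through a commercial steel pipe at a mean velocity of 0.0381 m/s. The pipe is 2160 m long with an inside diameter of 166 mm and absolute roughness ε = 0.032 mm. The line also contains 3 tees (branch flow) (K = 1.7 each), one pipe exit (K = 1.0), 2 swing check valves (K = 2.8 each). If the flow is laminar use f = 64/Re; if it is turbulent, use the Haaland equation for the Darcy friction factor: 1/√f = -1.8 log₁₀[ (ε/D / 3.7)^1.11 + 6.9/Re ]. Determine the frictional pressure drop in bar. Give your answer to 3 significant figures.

ΔP ≈ 0.00331 bar

Reynolds number Re = ρVD/μ = 994 · 0.0381 · 0.166 / 0.000899 = 6993.
Re > 4000 → turbulent. Relative roughness ε/D = 3.2e-05/0.166 = 0.000193. Haaland: 1/√f = -1.8 log₁₀[(0.000193/3.7)^1.11 + 6.9/6993] = -1.8 log₁₀[1.76e-05 + 0.000987] = 5.397, so f = 0.03434.
Total minor-loss coefficient ΣK = 3·1.7 + 1·1 + 2·2.8 = 11.7.
ΔP = [f·L/D + ΣK]·(ρV²/2) = [0.03434·2160/0.166 + 11.7]·(994·0.0381²/2) = [446.8 + 11.7]·0.7215 = 330.8 Pa.
ΔP = 330.8 Pa = 0.00331 bar.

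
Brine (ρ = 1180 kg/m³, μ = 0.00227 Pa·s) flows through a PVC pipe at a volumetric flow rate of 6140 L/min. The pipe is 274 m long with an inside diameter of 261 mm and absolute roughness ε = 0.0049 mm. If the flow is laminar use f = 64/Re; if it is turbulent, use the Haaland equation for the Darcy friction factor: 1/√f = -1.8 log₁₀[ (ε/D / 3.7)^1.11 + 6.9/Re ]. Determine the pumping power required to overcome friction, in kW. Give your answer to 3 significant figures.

Q = 6140 L/min = 6140/60000 = 0.1023 m³/s.
Cross-sectional area A = πD²/4 = π(0.261)²/4 = 0.0535 m²; mean velocity V = Q/A = 0.1023/0.0535 = 1.913 m/s.
Reynolds number Re = ρVD/μ = 1180 · 1.913 · 0.261 / 0.00227 = 2.595e+05.
Re > 4000 → turbulent. Relative roughness ε/D = 4.9e-06/0.261 = 1.88e-05. Haaland: 1/√f = -1.8 log₁₀[(1.88e-05/3.7)^1.11 + 6.9/2.595e+05] = -1.8 log₁₀[1.33e-06 + 2.66e-05] = 8.197, so f = 0.01488.
Darcy-Weisbach: ΔP = f(L/D)(ρV²/2) = 0.01488·(274/0.261)·(1180·1.913²/2) = 0.01488·1050·2158 = 3.372e+04 Pa.
Pumping power P = QΔP = 0.1023·3.372e+04 = 3451 W = 3.45 kW.

P ≈ 3.45 kW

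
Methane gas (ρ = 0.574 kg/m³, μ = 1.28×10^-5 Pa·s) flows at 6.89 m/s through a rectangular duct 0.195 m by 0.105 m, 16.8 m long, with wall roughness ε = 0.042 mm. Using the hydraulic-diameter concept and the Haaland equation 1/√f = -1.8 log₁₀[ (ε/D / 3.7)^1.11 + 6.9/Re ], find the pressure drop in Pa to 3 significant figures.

Hydraulic diameter D_h = 4A/P = 4·(0.195·0.105)/(2·(0.195+0.105)) = 0.0819/0.6 = 0.1365 m.
Re = ρVD_h/μ = 0.574·6.89·0.1365/1.28e-05 = 4.217e+04.
ε/D_h = 4.2e-05/0.1365 = 0.000308; Haaland gives 1/√f = -1.8 log₁₀[2.96e-05+0.000164] = 6.685, so f = 0.02238.
ΔP = f(L/D_h)(ρV²/2) = 0.02238·16.8/0.1365·13.62 = 37.52 Pa.

ΔP ≈ 37.5 Pa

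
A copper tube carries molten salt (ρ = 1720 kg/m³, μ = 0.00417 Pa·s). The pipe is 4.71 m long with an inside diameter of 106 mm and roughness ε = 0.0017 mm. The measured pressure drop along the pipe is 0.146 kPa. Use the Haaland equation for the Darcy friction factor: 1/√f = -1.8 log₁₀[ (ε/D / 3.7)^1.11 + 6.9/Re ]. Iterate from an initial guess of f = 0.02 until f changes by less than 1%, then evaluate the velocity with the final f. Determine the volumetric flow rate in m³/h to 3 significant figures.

Q ≈ 11.9 m³/h

Rearranging Darcy-Weisbach: V = √(2·ΔP·D/(f·L·ρ)). With ε/D = 1.7e-06/0.106 = 1.6e-05, iterate starting from f = 0.02:
  f = 0.02 → V = √(2·146·0.106/(0.02·4.71·1720)) = 0.4371 m/s; Re = ρVD/μ = 1.911e+04; f → 0.02607
  f = 0.02607 → V = 0.3829 m/s; Re = 1.674e+04; f → 0.02696
  f = 0.02696 → V = 0.3765 m/s; Re = 1.646e+04; f → 0.02707
Converged (Δf/f < 1%). With the final f = 0.02707: V = √(2·146·0.106/(0.02707·4.71·1720)) = 0.3757 m/s.
Q = V·A = 0.3757·(π/4·0.106²) = 0.003315 m³/s = 11.9 m³/h.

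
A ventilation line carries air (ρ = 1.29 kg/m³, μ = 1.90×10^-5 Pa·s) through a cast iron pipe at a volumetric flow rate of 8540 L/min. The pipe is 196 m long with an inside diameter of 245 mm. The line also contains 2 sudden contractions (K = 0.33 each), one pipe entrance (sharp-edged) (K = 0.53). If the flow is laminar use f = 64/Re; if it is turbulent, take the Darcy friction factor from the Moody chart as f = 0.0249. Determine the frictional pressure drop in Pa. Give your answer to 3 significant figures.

Q = 8540 L/min = 8540/60000 = 0.1423 m³/s.
Cross-sectional area A = πD²/4 = π(0.245)²/4 = 0.04714 m²; mean velocity V = Q/A = 0.1423/0.04714 = 3.019 m/s.
Reynolds number Re = ρVD/μ = 1.29 · 3.019 · 0.245 / 1.9e-05 = 5.022e+04.
Re > 4000 → turbulent; use the Moody-chart value f = 0.0249.
Total minor-loss coefficient ΣK = 2·0.33 + 1·0.53 = 1.19.
ΔP = [f·L/D + ΣK]·(ρV²/2) = [0.0249·196/0.245 + 1.19]·(1.29·3.019²/2) = [19.92 + 1.19]·5.879 = 124.1 Pa.

ΔP ≈ 124 Pa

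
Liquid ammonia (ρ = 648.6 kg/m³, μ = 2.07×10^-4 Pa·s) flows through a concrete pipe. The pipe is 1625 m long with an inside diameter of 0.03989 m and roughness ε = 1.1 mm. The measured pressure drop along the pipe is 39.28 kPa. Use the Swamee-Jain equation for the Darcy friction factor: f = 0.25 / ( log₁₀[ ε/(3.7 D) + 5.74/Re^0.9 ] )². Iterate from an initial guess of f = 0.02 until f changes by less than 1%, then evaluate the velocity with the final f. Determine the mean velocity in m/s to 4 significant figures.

V ≈ 0.2286 m/s

Rearranging Darcy-Weisbach: V = √(2·ΔP·D/(f·L·ρ)). With ε/D = 0.0011/0.03989 = 0.0276, iterate starting from f = 0.02:
  f = 0.02 → V = √(2·3.928e+04·0.03989/(0.02·1625·648.6)) = 0.3856 m/s; Re = ρVD/μ = 4.819e+04; f → 0.05627
  f = 0.05627 → V = 0.2299 m/s; Re = 2.873e+04; f → 0.05689
  f = 0.05689 → V = 0.2286 m/s; Re = 2.857e+04; f → 0.0569
Converged (Δf/f < 1%). With the final f = 0.0569: V = √(2·3.928e+04·0.03989/(0.0569·1625·648.6)) = 0.2286 m/s.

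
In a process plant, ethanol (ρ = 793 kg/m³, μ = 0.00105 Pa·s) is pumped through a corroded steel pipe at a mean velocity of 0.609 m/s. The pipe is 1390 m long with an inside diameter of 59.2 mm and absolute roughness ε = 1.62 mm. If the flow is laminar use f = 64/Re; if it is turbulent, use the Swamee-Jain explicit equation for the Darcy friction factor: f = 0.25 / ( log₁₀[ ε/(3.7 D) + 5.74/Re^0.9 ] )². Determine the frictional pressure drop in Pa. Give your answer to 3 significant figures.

ΔP ≈ 196000 Pa

Reynolds number Re = ρVD/μ = 793 · 0.609 · 0.0592 / 0.00105 = 2.723e+04.
Re > 4000 → turbulent. Relative roughness ε/D = 0.00162/0.0592 = 0.0274. Swamee-Jain: f = 0.25/(log₁₀[0.0274/3.7 + 5.74/2.723e+04^0.9])² = 0.25/(log₁₀[0.0074 + 0.000585])² = 0.25/(-2.098)² = 0.0568.
Darcy-Weisbach: ΔP = f(L/D)(ρV²/2) = 0.0568·(1390/0.0592)·(793·0.609²/2) = 0.0568·2.348e+04·147.1 = 1.961e+05 Pa.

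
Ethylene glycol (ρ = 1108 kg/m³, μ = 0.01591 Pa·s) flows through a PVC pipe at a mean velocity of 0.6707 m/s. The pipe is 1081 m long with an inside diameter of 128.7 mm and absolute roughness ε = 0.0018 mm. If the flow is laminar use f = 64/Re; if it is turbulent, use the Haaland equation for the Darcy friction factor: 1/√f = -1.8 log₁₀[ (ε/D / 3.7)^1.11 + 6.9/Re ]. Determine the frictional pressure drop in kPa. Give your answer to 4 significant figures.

ΔP ≈ 74.76 kPa

Reynolds number Re = ρVD/μ = 1108 · 0.6707 · 0.1287 / 0.0159 = 6011.
Re > 4000 → turbulent. Relative roughness ε/D = 1.8e-06/0.1287 = 1.4e-05. Haaland: 1/√f = -1.8 log₁₀[(1.4e-05/3.7)^1.11 + 6.9/6011] = -1.8 log₁₀[9.57e-07 + 0.00115] = 5.292, so f = 0.03571.
Darcy-Weisbach: ΔP = f(L/D)(ρV²/2) = 0.03571·(1081/0.1287)·(1108·0.6707²/2) = 0.03571·8399·249.2 = 7.476e+04 Pa.
ΔP = 7.476e+04 Pa = 74.76 kPa.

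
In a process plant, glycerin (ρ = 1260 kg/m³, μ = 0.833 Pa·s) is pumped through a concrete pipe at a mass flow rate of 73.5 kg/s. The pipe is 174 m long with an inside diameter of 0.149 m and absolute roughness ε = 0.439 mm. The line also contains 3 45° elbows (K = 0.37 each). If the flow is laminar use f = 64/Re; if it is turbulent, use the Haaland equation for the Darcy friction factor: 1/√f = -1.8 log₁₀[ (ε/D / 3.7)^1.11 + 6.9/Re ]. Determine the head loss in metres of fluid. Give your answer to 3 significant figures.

A = πD²/4 = π(0.149)²/4 = 0.01744 m²; mean velocity V = ṁ/(ρA) = 73.5/(1260 · 0.01744) = 3.345 m/s.
Reynolds number Re = ρVD/μ = 1260 · 3.345 · 0.149 / 0.833 = 754.
Re < 2300 → laminar flow, so f = 64/Re = 64/754 = 0.08488 (the turbulent correlation is not needed).
Total minor-loss coefficient ΣK = 3·0.37 = 1.11.
ΔP = [f·L/D + ΣK]·(ρV²/2) = [0.08488·174/0.149 + 1.11]·(1260·3.345²/2) = [99.12 + 1.11]·7051 = 7.067e+05 Pa.
Head loss h_f = ΔP/(ρg) = 7.067e+05/(1260·9.81) = 57.2 m.

h_f ≈ 57.2 m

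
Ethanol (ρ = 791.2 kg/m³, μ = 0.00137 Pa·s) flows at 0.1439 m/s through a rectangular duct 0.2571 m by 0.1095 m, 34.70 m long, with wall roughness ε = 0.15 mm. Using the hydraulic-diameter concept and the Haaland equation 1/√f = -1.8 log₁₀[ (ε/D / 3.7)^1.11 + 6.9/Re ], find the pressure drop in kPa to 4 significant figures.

ΔP ≈ 0.05617 kPa

Hydraulic diameter D_h = 4A/P = 4·(0.2571·0.1095)/(2·(0.2571+0.1095)) = 0.1126/0.7332 = 0.1536 m.
Re = ρVD_h/μ = 791.2·0.1439·0.1536/0.00137 = 1.276e+04.
ε/D_h = 0.00015/0.1536 = 0.000977; Haaland gives 1/√f = -1.8 log₁₀[0.000107+0.000541] = 5.74, so f = 0.03035.
ΔP = f(L/D_h)(ρV²/2) = 0.03035·34.7/0.1536·8.192 = 56.17 Pa.
ΔP = 0.05617 kPa.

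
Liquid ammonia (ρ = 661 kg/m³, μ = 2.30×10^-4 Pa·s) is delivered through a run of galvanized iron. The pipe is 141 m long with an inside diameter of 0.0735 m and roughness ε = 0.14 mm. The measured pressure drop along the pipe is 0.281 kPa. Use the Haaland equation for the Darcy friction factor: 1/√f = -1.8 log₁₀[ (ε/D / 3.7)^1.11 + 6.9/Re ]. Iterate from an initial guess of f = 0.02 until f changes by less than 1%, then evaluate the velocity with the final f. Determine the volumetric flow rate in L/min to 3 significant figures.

Rearranging Darcy-Weisbach: V = √(2·ΔP·D/(f·L·ρ)). With ε/D = 0.00014/0.0735 = 0.0019, iterate starting from f = 0.02:
  f = 0.02 → V = √(2·281·0.0735/(0.02·141·661)) = 0.1489 m/s; Re = ρVD/μ = 3.144e+04; f → 0.02745
  f = 0.02745 → V = 0.1271 m/s; Re = 2.684e+04; f → 0.02804
  f = 0.02804 → V = 0.1257 m/s; Re = 2.656e+04; f → 0.02808
Converged (Δf/f < 1%). With the final f = 0.02808: V = √(2·281·0.0735/(0.02808·141·661)) = 0.1256 m/s.
Q = V·A = 0.1256·(π/4·0.0735²) = 0.0005331 m³/s = 32.0 L/min.

Q ≈ 32.0 L/min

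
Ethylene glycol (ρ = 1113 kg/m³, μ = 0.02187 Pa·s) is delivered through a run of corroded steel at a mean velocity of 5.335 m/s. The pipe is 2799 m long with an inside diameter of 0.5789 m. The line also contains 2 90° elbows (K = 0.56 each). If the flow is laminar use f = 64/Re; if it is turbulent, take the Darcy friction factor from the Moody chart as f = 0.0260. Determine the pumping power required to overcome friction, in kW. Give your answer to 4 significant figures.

P ≈ 2821 kW

Reynolds number Re = ρVD/μ = 1113 · 5.335 · 0.5789 / 0.0219 = 1.572e+05.
Re > 4000 → turbulent; use the Moody-chart value f = 0.0260.
Total minor-loss coefficient ΣK = 2·0.56 = 1.12.
ΔP = [f·L/D + ΣK]·(ρV²/2) = [0.026·2799/0.5789 + 1.12]·(1113·5.335²/2) = [125.7 + 1.12]·1.584e+04 = 2.009e+06 Pa.
Q = V·A = 5.335·0.2632 = 1.404 m³/s.
Pumping power P = QΔP = 1.404·2.009e+06 = 2820900 W = 2821 kW.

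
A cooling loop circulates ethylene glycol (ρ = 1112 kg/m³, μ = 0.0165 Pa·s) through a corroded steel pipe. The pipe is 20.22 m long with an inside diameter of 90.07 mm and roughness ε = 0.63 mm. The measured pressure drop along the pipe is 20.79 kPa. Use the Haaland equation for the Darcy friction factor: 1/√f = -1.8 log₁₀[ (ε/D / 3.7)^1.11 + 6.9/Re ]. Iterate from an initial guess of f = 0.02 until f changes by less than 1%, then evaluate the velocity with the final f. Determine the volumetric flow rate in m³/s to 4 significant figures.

Q ≈ 0.01322 m³/s

Rearranging Darcy-Weisbach: V = √(2·ΔP·D/(f·L·ρ)). With ε/D = 0.00063/0.09007 = 0.00699, iterate starting from f = 0.02:
  f = 0.02 → V = √(2·2.079e+04·0.09007/(0.02·20.22·1112)) = 2.886 m/s; Re = ρVD/μ = 1.752e+04; f → 0.03741
  f = 0.03741 → V = 2.11 m/s; Re = 1.281e+04; f → 0.0386
  f = 0.0386 → V = 2.077 m/s; Re = 1.261e+04; f → 0.03867
Converged (Δf/f < 1%). With the final f = 0.03867: V = √(2·2.079e+04·0.09007/(0.03867·20.22·1112)) = 2.075 m/s.
Q = V·A = 2.075·(π/4·0.09007²) = 0.01322 m³/s = 0.01322 m³/s.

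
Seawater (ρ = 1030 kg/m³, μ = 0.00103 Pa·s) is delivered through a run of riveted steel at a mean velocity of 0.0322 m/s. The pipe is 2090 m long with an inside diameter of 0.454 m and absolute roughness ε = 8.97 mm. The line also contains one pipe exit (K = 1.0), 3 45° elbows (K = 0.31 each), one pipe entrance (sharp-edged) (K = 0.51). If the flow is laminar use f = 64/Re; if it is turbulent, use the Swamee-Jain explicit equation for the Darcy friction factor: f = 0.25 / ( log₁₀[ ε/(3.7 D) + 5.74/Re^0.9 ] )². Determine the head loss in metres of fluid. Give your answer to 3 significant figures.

h_f ≈ 0.0127 m

Reynolds number Re = ρVD/μ = 1030 · 0.0322 · 0.454 / 0.00103 = 1.462e+04.
Re > 4000 → turbulent. Relative roughness ε/D = 0.00897/0.454 = 0.0198. Swamee-Jain: f = 0.25/(log₁₀[0.0198/3.7 + 5.74/1.462e+04^0.9])² = 0.25/(log₁₀[0.00534 + 0.00102])² = 0.25/(-2.196)² = 0.05183.
Total minor-loss coefficient ΣK = 1·1 + 3·0.31 + 1·0.51 = 2.44.
ΔP = [f·L/D + ΣK]·(ρV²/2) = [0.05183·2090/0.454 + 2.44]·(1030·0.0322²/2) = [238.6 + 2.44]·0.534 = 128.7 Pa.
Head loss h_f = ΔP/(ρg) = 128.7/(1030·9.81) = 0.0127 m.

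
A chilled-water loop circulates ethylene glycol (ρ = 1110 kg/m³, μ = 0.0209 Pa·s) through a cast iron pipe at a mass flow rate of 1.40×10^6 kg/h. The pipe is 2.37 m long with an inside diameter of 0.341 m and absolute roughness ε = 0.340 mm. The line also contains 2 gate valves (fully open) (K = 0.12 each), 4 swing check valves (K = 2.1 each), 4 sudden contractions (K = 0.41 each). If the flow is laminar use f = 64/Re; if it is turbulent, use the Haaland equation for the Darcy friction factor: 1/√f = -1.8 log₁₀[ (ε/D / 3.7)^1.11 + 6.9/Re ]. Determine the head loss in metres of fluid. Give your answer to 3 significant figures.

h_f ≈ 7.83 m

ṁ = 1.40×10^6 kg/h = 1.40×10^6/3600 = 388.9 kg/s.
A = πD²/4 = π(0.341)²/4 = 0.09133 m²; mean velocity V = ṁ/(ρA) = 388.9/(1110 · 0.09133) = 3.836 m/s.
Reynolds number Re = ρVD/μ = 1110 · 3.836 · 0.341 / 0.0209 = 6.948e+04.
Re > 4000 → turbulent. Relative roughness ε/D = 0.00034/0.341 = 0.000997. Haaland: 1/√f = -1.8 log₁₀[(0.000997/3.7)^1.11 + 6.9/6.948e+04] = -1.8 log₁₀[0.000109 + 9.93e-05] = 6.626, so f = 0.02278.
Total minor-loss coefficient ΣK = 2·0.12 + 4·2.1 + 4·0.41 = 10.3.
ΔP = [f·L/D + ΣK]·(ρV²/2) = [0.02278·2.37/0.341 + 10.3]·(1110·3.836²/2) = [0.1583 + 10.3]·8168 = 8.526e+04 Pa.
Head loss h_f = ΔP/(ρg) = 8.526e+04/(1110·9.81) = 7.83 m.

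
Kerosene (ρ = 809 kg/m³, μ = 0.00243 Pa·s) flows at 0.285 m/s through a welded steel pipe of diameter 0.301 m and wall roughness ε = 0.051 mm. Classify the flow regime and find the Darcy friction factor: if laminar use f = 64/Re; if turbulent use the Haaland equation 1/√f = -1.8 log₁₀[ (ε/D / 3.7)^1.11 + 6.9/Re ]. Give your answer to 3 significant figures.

Re = ρVD/μ = 809·0.285·0.301/0.00243 = 2.856e+04.
Re > 4000 → turbulent. ε/D = 5.1e-05/0.301 = 0.000169; Haaland: 1/√f = -1.8 log₁₀[1.53e-05 + 0.000242] = 6.463, so f = 0.02394.

f ≈ 0.0239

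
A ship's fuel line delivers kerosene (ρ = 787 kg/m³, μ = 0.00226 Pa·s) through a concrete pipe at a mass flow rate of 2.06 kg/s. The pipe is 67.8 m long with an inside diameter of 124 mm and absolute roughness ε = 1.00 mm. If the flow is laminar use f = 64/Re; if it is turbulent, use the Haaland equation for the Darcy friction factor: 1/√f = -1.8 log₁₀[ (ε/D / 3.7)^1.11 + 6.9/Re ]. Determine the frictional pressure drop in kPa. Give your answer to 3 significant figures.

A = πD²/4 = π(0.124)²/4 = 0.01208 m²; mean velocity V = ṁ/(ρA) = 2.06/(787 · 0.01208) = 0.2168 m/s.
Reynolds number Re = ρVD/μ = 787 · 0.2168 · 0.124 / 0.00226 = 9359.
Re > 4000 → turbulent. Relative roughness ε/D = 0.001/0.124 = 0.00806. Haaland: 1/√f = -1.8 log₁₀[(0.00806/3.7)^1.11 + 6.9/9359] = -1.8 log₁₀[0.00111 + 0.000737] = 4.92, so f = 0.04131.
Darcy-Weisbach: ΔP = f(L/D)(ρV²/2) = 0.04131·(67.8/0.124)·(787·0.2168²/2) = 0.04131·546.8·18.49 = 417.6 Pa.
ΔP = 417.6 Pa = 0.418 kPa.

ΔP ≈ 0.418 kPa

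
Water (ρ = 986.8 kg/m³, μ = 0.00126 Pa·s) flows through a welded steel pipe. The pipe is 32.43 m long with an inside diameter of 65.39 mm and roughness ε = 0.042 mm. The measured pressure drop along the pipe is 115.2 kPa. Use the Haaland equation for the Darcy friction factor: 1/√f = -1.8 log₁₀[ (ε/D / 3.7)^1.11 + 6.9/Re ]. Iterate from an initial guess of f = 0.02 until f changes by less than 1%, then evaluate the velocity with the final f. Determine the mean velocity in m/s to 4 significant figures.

Rearranging Darcy-Weisbach: V = √(2·ΔP·D/(f·L·ρ)). With ε/D = 4.2e-05/0.06539 = 0.000642, iterate starting from f = 0.02:
  f = 0.02 → V = √(2·1.152e+05·0.06539/(0.02·32.43·986.8)) = 4.852 m/s; Re = ρVD/μ = 2.485e+05; f → 0.01907
  f = 0.01907 → V = 4.969 m/s; Re = 2.545e+05; f → 0.01904
Converged (Δf/f < 1%). With the final f = 0.01904: V = √(2·1.152e+05·0.06539/(0.01904·32.43·986.8)) = 4.973 m/s.

V ≈ 4.973 m/s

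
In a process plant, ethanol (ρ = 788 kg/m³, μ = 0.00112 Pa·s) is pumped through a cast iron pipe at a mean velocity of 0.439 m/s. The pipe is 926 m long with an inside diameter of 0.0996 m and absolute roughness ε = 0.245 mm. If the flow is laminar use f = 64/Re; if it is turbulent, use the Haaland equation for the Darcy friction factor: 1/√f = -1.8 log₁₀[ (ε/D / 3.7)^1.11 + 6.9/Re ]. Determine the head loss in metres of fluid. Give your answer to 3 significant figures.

Reynolds number Re = ρVD/μ = 788 · 0.439 · 0.0996 / 0.00112 = 3.076e+04.
Re > 4000 → turbulent. Relative roughness ε/D = 0.000245/0.0996 = 0.00246. Haaland: 1/√f = -1.8 log₁₀[(0.00246/3.7)^1.11 + 6.9/3.076e+04] = -1.8 log₁₀[0.000297 + 0.000224] = 5.909, so f = 0.02864.
Darcy-Weisbach: ΔP = f(L/D)(ρV²/2) = 0.02864·(926/0.0996)·(788·0.439²/2) = 0.02864·9297·75.93 = 2.022e+04 Pa.
Head loss h_f = ΔP/(ρg) = 2.022e+04/(788·9.81) = 2.62 m.

h_f ≈ 2.62 m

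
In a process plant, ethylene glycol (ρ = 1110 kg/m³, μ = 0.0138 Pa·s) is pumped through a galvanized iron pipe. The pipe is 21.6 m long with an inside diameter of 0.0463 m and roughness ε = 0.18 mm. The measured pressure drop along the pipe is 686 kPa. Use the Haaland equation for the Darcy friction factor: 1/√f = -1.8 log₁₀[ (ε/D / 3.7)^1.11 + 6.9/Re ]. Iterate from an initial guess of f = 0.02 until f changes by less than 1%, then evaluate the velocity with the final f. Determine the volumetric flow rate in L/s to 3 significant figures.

Rearranging Darcy-Weisbach: V = √(2·ΔP·D/(f·L·ρ)). With ε/D = 0.00018/0.0463 = 0.00389, iterate starting from f = 0.02:
  f = 0.02 → V = √(2·6.86e+05·0.0463/(0.02·21.6·1110)) = 11.51 m/s; Re = ρVD/μ = 4.286e+04; f → 0.03045
  f = 0.03045 → V = 9.328 m/s; Re = 3.474e+04; f → 0.03092
  f = 0.03092 → V = 9.257 m/s; Re = 3.447e+04; f → 0.03094
Converged (Δf/f < 1%). With the final f = 0.03094: V = √(2·6.86e+05·0.0463/(0.03094·21.6·1110)) = 9.254 m/s.
Q = V·A = 9.254·(π/4·0.0463²) = 0.01558 m³/s = 15.6 L/s.

Q ≈ 15.6 L/s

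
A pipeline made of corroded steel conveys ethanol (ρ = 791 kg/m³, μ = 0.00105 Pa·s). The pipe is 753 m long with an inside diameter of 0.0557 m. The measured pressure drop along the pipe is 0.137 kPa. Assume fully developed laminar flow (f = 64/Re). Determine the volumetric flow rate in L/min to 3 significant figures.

For laminar flow, f = 64/Re with Re = ρVD/μ, so Darcy-Weisbach reduces to ΔP = 32μLV/D². Solving for V: V = ΔP·D²/(32μL) = 137·(0.0557)²/(32·0.00105·753) = 0.0168 m/s.
Check: Re = ρVD/μ = 791·0.0168·0.0557/0.00105 = 704.9 < 2300, so the laminar assumption holds.
Q = V·A = 0.0168·(π/4·0.0557²) = 4.094e-05 m³/s = 2.46 L/min.

Q ≈ 2.46 L/min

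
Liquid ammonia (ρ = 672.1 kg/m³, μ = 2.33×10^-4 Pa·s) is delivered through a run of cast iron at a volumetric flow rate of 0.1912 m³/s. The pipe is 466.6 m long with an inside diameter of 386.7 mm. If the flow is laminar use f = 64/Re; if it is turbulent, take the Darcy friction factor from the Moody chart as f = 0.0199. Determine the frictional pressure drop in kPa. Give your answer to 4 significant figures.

ΔP ≈ 21.39 kPa

Cross-sectional area A = πD²/4 = π(0.3867)²/4 = 0.1174 m²; mean velocity V = Q/A = 0.1912/0.1174 = 1.628 m/s.
Reynolds number Re = ρVD/μ = 672.1 · 1.628 · 0.3867 / 0.000233 = 1.816e+06.
Re > 4000 → turbulent; use the Moody-chart value f = 0.0199.
Darcy-Weisbach: ΔP = f(L/D)(ρV²/2) = 0.0199·(466.6/0.3867)·(672.1·1.628²/2) = 0.0199·1207·890.6 = 2.139e+04 Pa.
ΔP = 2.139e+04 Pa = 21.39 kPa.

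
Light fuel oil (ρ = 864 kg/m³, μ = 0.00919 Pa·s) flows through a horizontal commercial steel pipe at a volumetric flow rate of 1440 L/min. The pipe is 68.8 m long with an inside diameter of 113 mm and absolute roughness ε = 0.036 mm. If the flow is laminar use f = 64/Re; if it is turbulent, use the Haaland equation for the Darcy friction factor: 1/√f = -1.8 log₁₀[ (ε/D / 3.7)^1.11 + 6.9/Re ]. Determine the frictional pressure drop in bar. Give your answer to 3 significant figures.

Q = 1440 L/min = 1440/60000 = 0.024 m³/s.
Cross-sectional area A = πD²/4 = π(0.113)²/4 = 0.01003 m²; mean velocity V = Q/A = 0.024/0.01003 = 2.393 m/s.
Reynolds number Re = ρVD/μ = 864 · 2.393 · 0.113 / 0.00919 = 2.542e+04.
Re > 4000 → turbulent. Relative roughness ε/D = 3.6e-05/0.113 = 0.000319. Haaland: 1/√f = -1.8 log₁₀[(0.000319/3.7)^1.11 + 6.9/2.542e+04] = -1.8 log₁₀[3.08e-05 + 0.000271] = 6.336, so f = 0.02491.
Darcy-Weisbach: ΔP = f(L/D)(ρV²/2) = 0.02491·(68.8/0.113)·(864·2.393²/2) = 0.02491·608.8·2474 = 3.753e+04 Pa.
ΔP = 3.753e+04 Pa = 0.375 bar.

ΔP ≈ 0.375 bar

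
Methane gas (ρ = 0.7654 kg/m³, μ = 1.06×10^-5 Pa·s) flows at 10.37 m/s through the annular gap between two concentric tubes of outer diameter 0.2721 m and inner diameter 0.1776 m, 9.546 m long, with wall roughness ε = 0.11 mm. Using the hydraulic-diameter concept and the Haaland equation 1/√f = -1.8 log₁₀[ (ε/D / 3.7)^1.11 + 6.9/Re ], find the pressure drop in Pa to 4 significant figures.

ΔP ≈ 96.64 Pa

Hydraulic diameter D_h = 4A/P = D_o - D_i = 0.2721 - 0.1776 = 0.0945 m.
Re = ρVD_h/μ = 0.7654·10.37·0.0945/1.06e-05 = 7.076e+04.
ε/D_h = 0.00011/0.0945 = 0.00116; Haaland gives 1/√f = -1.8 log₁₀[0.00013+9.75e-05] = 6.559, so f = 0.02325.
ΔP = f(L/D_h)(ρV²/2) = 0.02325·9.546/0.0945·41.15 = 96.64 Pa.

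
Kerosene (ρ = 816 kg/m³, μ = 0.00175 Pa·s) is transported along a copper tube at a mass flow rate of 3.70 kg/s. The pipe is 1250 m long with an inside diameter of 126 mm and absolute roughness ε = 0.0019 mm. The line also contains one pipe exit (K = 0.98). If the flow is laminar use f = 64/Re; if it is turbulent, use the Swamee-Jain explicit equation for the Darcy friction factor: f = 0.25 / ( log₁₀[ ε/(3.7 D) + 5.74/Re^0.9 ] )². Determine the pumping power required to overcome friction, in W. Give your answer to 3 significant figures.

A = πD²/4 = π(0.126)²/4 = 0.01247 m²; mean velocity V = ṁ/(ρA) = 3.7/(816 · 0.01247) = 0.3636 m/s.
Reynolds number Re = ρVD/μ = 816 · 0.3636 · 0.126 / 0.00175 = 2.137e+04.
Re > 4000 → turbulent. Relative roughness ε/D = 1.9e-06/0.126 = 1.51e-05. Swamee-Jain: f = 0.25/(log₁₀[1.51e-05/3.7 + 5.74/2.137e+04^0.9])² = 0.25/(log₁₀[4.08e-06 + 0.000728])² = 0.25/(-3.135)² = 0.02543.
Total minor-loss coefficient ΣK = 1·0.98 = 0.98.
ΔP = [f·L/D + ΣK]·(ρV²/2) = [0.02543·1250/0.126 + 0.98]·(816·0.3636²/2) = [252.3 + 0.98]·53.95 = 1.366e+04 Pa.
Q = ṁ/ρ = 3.7/816 = 0.004534 m³/s.
Pumping power P = QΔP = 0.004534·1.366e+04 = 61.96 W = 62.0 W.

P ≈ 62.0 W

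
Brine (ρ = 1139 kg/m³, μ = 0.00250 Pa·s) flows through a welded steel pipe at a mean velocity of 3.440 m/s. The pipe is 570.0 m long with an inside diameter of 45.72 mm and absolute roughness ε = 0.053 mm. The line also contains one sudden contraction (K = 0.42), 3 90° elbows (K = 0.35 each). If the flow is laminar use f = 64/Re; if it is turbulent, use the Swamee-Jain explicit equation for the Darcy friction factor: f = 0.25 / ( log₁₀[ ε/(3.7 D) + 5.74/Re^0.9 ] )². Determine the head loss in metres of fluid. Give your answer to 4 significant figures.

h_f ≈ 178.5 m

Reynolds number Re = ρVD/μ = 1139 · 3.44 · 0.04572 / 0.0025 = 7.166e+04.
Re > 4000 → turbulent. Relative roughness ε/D = 5.3e-05/0.04572 = 0.00116. Swamee-Jain: f = 0.25/(log₁₀[0.00116/3.7 + 5.74/7.166e+04^0.9])² = 0.25/(log₁₀[0.000313 + 0.000245])² = 0.25/(-3.253)² = 0.02362.
Total minor-loss coefficient ΣK = 1·0.42 + 3·0.35 = 1.47.
ΔP = [f·L/D + ΣK]·(ρV²/2) = [0.02362·570/0.04572 + 1.47]·(1139·3.44²/2) = [294.5 + 1.47]·6739 = 1.995e+06 Pa.
Head loss h_f = ΔP/(ρg) = 1.995e+06/(1139·9.81) = 178.5 m.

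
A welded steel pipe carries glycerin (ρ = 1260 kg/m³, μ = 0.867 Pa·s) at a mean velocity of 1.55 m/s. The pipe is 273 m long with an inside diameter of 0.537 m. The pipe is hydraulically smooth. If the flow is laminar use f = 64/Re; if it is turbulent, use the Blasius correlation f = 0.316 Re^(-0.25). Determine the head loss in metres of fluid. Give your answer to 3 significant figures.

h_f ≈ 3.29 m

Reynolds number Re = ρVD/μ = 1260 · 1.55 · 0.537 / 0.867 = 1210.
Re < 2300 → laminar flow, so f = 64/Re = 64/1210 = 0.05291 (the turbulent correlation is not needed).
Darcy-Weisbach: ΔP = f(L/D)(ρV²/2) = 0.05291·(273/0.537)·(1260·1.55²/2) = 0.05291·508.4·1514 = 4.071e+04 Pa.
Head loss h_f = ΔP/(ρg) = 4.071e+04/(1260·9.81) = 3.29 m.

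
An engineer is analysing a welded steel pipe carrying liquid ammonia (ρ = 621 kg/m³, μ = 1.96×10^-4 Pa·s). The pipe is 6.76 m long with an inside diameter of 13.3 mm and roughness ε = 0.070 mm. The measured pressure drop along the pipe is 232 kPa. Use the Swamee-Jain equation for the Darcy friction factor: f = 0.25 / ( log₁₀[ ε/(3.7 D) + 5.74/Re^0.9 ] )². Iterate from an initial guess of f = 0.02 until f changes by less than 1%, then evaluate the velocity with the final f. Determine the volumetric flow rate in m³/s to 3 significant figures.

Q ≈ 9.52×10^-4 m³/s

Rearranging Darcy-Weisbach: V = √(2·ΔP·D/(f·L·ρ)). With ε/D = 7e-05/0.0133 = 0.00526, iterate starting from f = 0.02:
  f = 0.02 → V = √(2·2.32e+05·0.0133/(0.02·6.76·621)) = 8.573 m/s; Re = ρVD/μ = 3.613e+05; f → 0.03122
  f = 0.03122 → V = 6.862 m/s; Re = 2.892e+05; f → 0.0313
Converged (Δf/f < 1%). With the final f = 0.0313: V = √(2·2.32e+05·0.0133/(0.0313·6.76·621)) = 6.853 m/s.
Q = V·A = 6.853·(π/4·0.0133²) = 0.0009521 m³/s = 9.52×10^-4 m³/s.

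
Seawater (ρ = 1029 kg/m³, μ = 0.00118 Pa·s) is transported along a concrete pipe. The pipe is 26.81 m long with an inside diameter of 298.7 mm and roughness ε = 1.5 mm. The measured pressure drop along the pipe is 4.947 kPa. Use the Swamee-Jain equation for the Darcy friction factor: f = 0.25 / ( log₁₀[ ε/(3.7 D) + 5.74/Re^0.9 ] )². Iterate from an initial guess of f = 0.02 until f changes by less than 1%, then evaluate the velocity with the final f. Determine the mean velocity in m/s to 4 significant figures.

Rearranging Darcy-Weisbach: V = √(2·ΔP·D/(f·L·ρ)). With ε/D = 0.0015/0.2987 = 0.00502, iterate starting from f = 0.02:
  f = 0.02 → V = √(2·4947·0.2987/(0.02·26.81·1029)) = 2.314 m/s; Re = ρVD/μ = 6.028e+05; f → 0.03065
  f = 0.03065 → V = 1.87 m/s; Re = 4.87e+05; f → 0.0307
Converged (Δf/f < 1%). With the final f = 0.0307: V = √(2·4947·0.2987/(0.0307·26.81·1029)) = 1.868 m/s.

V ≈ 1.868 m/s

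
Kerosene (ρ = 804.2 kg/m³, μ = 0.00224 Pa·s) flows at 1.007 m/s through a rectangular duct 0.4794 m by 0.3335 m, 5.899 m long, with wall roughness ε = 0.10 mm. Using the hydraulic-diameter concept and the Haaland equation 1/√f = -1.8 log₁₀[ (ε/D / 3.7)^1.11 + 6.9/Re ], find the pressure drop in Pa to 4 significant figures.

ΔP ≈ 110.1 Pa

Hydraulic diameter D_h = 4A/P = 4·(0.4794·0.3335)/(2·(0.4794+0.3335)) = 0.6395/1.626 = 0.3934 m.
Re = ρVD_h/μ = 804.2·1.007·0.3934/0.00224 = 1.422e+05.
ε/D_h = 0.0001/0.3934 = 0.000254; Haaland gives 1/√f = -1.8 log₁₀[2.39e-05+4.85e-05] = 7.452, so f = 0.01801.
ΔP = f(L/D_h)(ρV²/2) = 0.01801·5.899/0.3934·407.7 = 110.1 Pa.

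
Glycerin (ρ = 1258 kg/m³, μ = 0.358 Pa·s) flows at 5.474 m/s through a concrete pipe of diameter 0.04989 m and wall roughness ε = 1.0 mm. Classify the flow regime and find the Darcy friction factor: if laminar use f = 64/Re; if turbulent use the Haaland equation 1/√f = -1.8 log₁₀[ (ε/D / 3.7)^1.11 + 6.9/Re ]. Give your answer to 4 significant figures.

Re = ρVD/μ = 1258·5.474·0.04989/0.358 = 959.7.
Re < 2300 → laminar, so f = 64/Re = 0.06669 (roughness is irrelevant in laminar flow).

f ≈ 0.06669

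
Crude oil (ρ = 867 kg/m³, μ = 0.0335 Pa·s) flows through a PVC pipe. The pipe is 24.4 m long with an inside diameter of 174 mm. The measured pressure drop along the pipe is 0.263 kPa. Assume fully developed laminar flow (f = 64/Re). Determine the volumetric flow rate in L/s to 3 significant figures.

Q ≈ 7.24 L/s

For laminar flow, f = 64/Re with Re = ρVD/μ, so Darcy-Weisbach reduces to ΔP = 32μLV/D². Solving for V: V = ΔP·D²/(32μL) = 263·(0.174)²/(32·0.0335·24.4) = 0.3044 m/s.
Check: Re = ρVD/μ = 867·0.3044·0.174/0.0335 = 1371 < 2300, so the laminar assumption holds.
Q = V·A = 0.3044·(π/4·0.174²) = 0.007239 m³/s = 7.24 L/s.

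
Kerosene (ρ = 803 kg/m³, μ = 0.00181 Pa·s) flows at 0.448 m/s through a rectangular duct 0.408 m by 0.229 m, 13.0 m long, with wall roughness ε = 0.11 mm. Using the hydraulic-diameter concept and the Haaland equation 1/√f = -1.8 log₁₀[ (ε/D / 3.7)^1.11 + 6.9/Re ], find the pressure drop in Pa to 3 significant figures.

ΔP ≈ 76.0 Pa

Hydraulic diameter D_h = 4A/P = 4·(0.408·0.229)/(2·(0.408+0.229)) = 0.3737/1.274 = 0.2934 m.
Re = ρVD_h/μ = 803·0.448·0.2934/0.00181 = 5.83e+04.
ε/D_h = 0.00011/0.2934 = 0.000375; Haaland gives 1/√f = -1.8 log₁₀[3.69e-05+0.000118] = 6.856, so f = 0.02127.
ΔP = f(L/D_h)(ρV²/2) = 0.02127·13/0.2934·80.58 = 75.96 Pa.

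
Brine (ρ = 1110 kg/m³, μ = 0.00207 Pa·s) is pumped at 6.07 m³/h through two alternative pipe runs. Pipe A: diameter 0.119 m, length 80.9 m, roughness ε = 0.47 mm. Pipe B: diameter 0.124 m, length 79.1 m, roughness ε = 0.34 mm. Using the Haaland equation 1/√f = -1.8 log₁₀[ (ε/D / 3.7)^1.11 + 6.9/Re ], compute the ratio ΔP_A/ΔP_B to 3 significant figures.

ΔP_A/ΔP_B ≈ 1.30

Pipe A: V = Q/A = 0.001686/0.01112 = 0.1516 m/s; Re = 9674; ε/D = 0.00395; Haaland → f = 0.03632; ΔP_A = f(L/D)(ρV²/2) = 315 Pa.
Pipe B: V = Q/A = 0.001686/0.01208 = 0.1396 m/s; Re = 9284; ε/D = 0.00274; Haaland → f = 0.03506; ΔP_B = f(L/D)(ρV²/2) = 242 Pa.
ΔP_A/ΔP_B = 315/242 = 1.30.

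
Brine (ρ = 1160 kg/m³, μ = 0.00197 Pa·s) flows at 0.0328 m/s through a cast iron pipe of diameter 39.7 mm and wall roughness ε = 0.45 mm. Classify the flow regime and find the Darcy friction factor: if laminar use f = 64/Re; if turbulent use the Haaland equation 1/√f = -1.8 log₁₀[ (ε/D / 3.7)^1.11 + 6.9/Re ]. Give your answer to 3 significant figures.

f ≈ 0.0835

Re = ρVD/μ = 1160·0.0328·0.0397/0.00197 = 766.8.
Re < 2300 → laminar, so f = 64/Re = 0.08347 (roughness is irrelevant in laminar flow).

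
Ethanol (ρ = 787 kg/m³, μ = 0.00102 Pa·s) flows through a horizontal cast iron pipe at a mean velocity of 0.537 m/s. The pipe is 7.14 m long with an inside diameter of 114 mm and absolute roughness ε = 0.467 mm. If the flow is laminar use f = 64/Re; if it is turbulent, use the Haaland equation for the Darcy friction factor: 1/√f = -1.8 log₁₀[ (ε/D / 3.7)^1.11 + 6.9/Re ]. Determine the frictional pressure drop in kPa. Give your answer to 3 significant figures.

ΔP ≈ 0.218 kPa

Reynolds number Re = ρVD/μ = 787 · 0.537 · 0.114 / 0.00102 = 4.723e+04.
Re > 4000 → turbulent. Relative roughness ε/D = 0.000467/0.114 = 0.0041. Haaland: 1/√f = -1.8 log₁₀[(0.0041/3.7)^1.11 + 6.9/4.723e+04] = -1.8 log₁₀[0.000524 + 0.000146] = 5.713, so f = 0.03064.
Darcy-Weisbach: ΔP = f(L/D)(ρV²/2) = 0.03064·(7.14/0.114)·(787·0.537²/2) = 0.03064·62.63·113.5 = 217.7 Pa.
ΔP = 217.7 Pa = 0.218 kPa.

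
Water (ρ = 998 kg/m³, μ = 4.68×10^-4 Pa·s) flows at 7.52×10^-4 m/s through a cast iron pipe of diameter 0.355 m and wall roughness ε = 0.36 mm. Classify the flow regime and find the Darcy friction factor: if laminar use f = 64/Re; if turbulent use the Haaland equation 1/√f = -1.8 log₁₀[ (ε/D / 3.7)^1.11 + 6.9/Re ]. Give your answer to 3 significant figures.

Re = ρVD/μ = 998·0.000752·0.355/0.000468 = 569.3.
Re < 2300 → laminar, so f = 64/Re = 0.1124 (roughness is irrelevant in laminar flow).

f ≈ 0.112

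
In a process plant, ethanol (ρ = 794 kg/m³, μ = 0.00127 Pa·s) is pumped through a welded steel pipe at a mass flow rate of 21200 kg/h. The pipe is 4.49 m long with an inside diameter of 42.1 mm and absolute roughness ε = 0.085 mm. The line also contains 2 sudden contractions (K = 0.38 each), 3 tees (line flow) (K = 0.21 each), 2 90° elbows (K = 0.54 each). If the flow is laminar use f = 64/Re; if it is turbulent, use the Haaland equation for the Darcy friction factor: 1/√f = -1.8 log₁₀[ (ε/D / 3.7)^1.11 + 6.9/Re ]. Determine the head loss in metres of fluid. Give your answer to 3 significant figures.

h_f ≈ 7.37 m

ṁ = 21200 kg/h = 21200/3600 = 5.889 kg/s.
A = πD²/4 = π(0.0421)²/4 = 0.001392 m²; mean velocity V = ṁ/(ρA) = 5.889/(794 · 0.001392) = 5.328 m/s.
Reynolds number Re = ρVD/μ = 794 · 5.328 · 0.0421 / 0.00127 = 1.402e+05.
Re > 4000 → turbulent. Relative roughness ε/D = 8.5e-05/0.0421 = 0.00202. Haaland: 1/√f = -1.8 log₁₀[(0.00202/3.7)^1.11 + 6.9/1.402e+05] = -1.8 log₁₀[0.000239 + 4.92e-05] = 6.373, so f = 0.02462.
Total minor-loss coefficient ΣK = 2·0.38 + 3·0.21 + 2·0.54 = 2.47.
ΔP = [f·L/D + ΣK]·(ρV²/2) = [0.02462·4.49/0.0421 + 2.47]·(794·5.328²/2) = [2.626 + 2.47]·1.127e+04 = 5.743e+04 Pa.
Head loss h_f = ΔP/(ρg) = 5.743e+04/(794·9.81) = 7.37 m.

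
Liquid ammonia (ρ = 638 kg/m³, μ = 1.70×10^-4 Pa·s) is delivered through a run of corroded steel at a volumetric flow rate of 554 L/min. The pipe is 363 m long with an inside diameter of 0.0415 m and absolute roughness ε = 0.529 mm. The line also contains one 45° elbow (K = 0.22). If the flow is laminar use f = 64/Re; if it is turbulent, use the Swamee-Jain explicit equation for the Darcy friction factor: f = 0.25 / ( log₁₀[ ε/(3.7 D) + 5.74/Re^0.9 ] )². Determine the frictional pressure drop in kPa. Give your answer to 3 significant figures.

Q = 554 L/min = 554/60000 = 0.009233 m³/s.
Cross-sectional area A = πD²/4 = π(0.0415)²/4 = 0.001353 m²; mean velocity V = Q/A = 0.009233/0.001353 = 6.826 m/s.
Reynolds number Re = ρVD/μ = 638 · 6.826 · 0.0415 / 0.00017 = 1.063e+06.
Re > 4000 → turbulent. Relative roughness ε/D = 0.000529/0.0415 = 0.0127. Swamee-Jain: f = 0.25/(log₁₀[0.0127/3.7 + 5.74/1.063e+06^0.9])² = 0.25/(log₁₀[0.00345 + 2.16e-05])² = 0.25/(-2.46)² = 0.04131.
Total minor-loss coefficient ΣK = 1·0.22 = 0.22.
ΔP = [f·L/D + ΣK]·(ρV²/2) = [0.04131·363/0.0415 + 0.22]·(638·6.826²/2) = [361.3 + 0.22]·1.486e+04 = 5.374e+06 Pa.
ΔP = 5.374e+06 Pa = 5370 kPa.

ΔP ≈ 5370 kPa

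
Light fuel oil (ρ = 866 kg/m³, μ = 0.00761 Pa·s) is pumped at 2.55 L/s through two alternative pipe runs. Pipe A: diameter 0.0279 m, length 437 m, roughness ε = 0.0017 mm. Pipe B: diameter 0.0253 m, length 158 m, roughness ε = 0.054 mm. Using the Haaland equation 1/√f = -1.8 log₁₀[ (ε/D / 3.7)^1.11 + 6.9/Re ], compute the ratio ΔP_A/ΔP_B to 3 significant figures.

ΔP_A/ΔP_B ≈ 1.55

Pipe A: V = Q/A = 0.00255/0.0006114 = 4.171 m/s; Re = 1.324e+04; ε/D = 6.09e-05; Haaland → f = 0.0287; ΔP_A = f(L/D)(ρV²/2) = 3.387e+06 Pa.
Pipe B: V = Q/A = 0.00255/0.0005027 = 5.072 m/s; Re = 1.46e+04; ε/D = 0.00213; Haaland → f = 0.03133; ΔP_B = f(L/D)(ρV²/2) = 2.18e+06 Pa.
ΔP_A/ΔP_B = 3.387e+06/2.18e+06 = 1.55.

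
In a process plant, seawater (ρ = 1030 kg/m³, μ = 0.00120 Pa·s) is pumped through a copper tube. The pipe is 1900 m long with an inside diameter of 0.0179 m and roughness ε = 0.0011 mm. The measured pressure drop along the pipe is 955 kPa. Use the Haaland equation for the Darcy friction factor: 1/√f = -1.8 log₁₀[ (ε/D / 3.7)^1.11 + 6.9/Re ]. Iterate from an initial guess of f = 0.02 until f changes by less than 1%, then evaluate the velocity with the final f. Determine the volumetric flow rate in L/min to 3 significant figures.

Rearranging Darcy-Weisbach: V = √(2·ΔP·D/(f·L·ρ)). With ε/D = 1.1e-06/0.0179 = 6.15e-05, iterate starting from f = 0.02:
  f = 0.02 → V = √(2·9.55e+05·0.0179/(0.02·1900·1030)) = 0.9346 m/s; Re = ρVD/μ = 1.436e+04; f → 0.02811
  f = 0.02811 → V = 0.7884 m/s; Re = 1.211e+04; f → 0.02939
  f = 0.02939 → V = 0.771 m/s; Re = 1.185e+04; f → 0.02956
Converged (Δf/f < 1%). With the final f = 0.02956: V = √(2·9.55e+05·0.0179/(0.02956·1900·1030)) = 0.7687 m/s.
Q = V·A = 0.7687·(π/4·0.0179²) = 0.0001934 m³/s = 11.6 L/min.

Q ≈ 11.6 L/min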